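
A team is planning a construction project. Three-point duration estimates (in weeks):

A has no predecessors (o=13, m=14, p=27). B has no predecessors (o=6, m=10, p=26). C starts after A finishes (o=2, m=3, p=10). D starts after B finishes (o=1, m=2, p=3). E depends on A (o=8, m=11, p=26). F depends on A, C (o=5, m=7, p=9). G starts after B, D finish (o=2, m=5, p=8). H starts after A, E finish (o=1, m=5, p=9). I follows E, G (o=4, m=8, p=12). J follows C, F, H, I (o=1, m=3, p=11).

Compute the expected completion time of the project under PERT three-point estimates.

41 weeks

te_A = (13 + 4·14 + 27)/6 = 96/6 = 16
te_B = (6 + 4·10 + 26)/6 = 72/6 = 12
te_C = (2 + 4·3 + 10)/6 = 24/6 = 4
te_D = (1 + 4·2 + 3)/6 = 12/6 = 2
te_E = (8 + 4·11 + 26)/6 = 78/6 = 13
te_F = (5 + 4·7 + 9)/6 = 42/6 = 7
te_G = (2 + 4·5 + 8)/6 = 30/6 = 5
te_H = (1 + 4·5 + 9)/6 = 30/6 = 5
te_I = (4 + 4·8 + 12)/6 = 48/6 = 8
te_J = (1 + 4·3 + 11)/6 = 24/6 = 4

Forward pass:
ES_A = 0; EF_A = 16
ES_B = 0; EF_B = 12
ES_C = 16; EF_C = 16+4 = 20
ES_D = 12; EF_D = 12+2 = 14
ES_E = 16; EF_E = 16+13 = 29
ES_F = max(EF_A=16, EF_C=20) = 20; EF_F = 20+7 = 27
ES_G = max(EF_B=12, EF_D=14) = 14; EF_G = 14+5 = 19
ES_H = max(EF_A=16, EF_E=29) = 29; EF_H = 29+5 = 34
ES_I = max(EF_E=29, EF_G=19) = 29; EF_I = 29+8 = 37
ES_J = max(EF_C=20, EF_F=27, EF_H=34, EF_I=37) = 37; EF_J = 37+4 = 41
Expected project duration μ = 41 weeks. Critical path: A → E → I → J.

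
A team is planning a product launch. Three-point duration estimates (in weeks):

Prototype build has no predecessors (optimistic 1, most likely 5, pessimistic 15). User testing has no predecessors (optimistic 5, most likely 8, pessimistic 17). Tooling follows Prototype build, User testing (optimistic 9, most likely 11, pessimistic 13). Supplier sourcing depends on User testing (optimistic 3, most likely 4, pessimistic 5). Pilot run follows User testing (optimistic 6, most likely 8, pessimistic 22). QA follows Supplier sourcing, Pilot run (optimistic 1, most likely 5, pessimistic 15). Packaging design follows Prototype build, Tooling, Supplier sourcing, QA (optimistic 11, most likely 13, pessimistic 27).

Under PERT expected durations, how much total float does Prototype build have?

8 weeks

te_Prototype build = (1 + 4·5 + 15)/6 = 36/6 = 6
te_User testing = (5 + 4·8 + 17)/6 = 54/6 = 9
te_Tooling = (9 + 4·11 + 13)/6 = 66/6 = 11
te_Supplier sourcing = (3 + 4·4 + 5)/6 = 24/6 = 4
te_Pilot run = (6 + 4·8 + 22)/6 = 60/6 = 10
te_QA = (1 + 4·5 + 15)/6 = 36/6 = 6
te_Packaging design = (11 + 4·13 + 27)/6 = 90/6 = 15

Forward pass:
ES_Prototype build = 0; EF_Prototype build = 6
ES_User testing = 0; EF_User testing = 9
ES_Tooling = max(EF_Prototype build=6, EF_User testing=9) = 9; EF_Tooling = 9+11 = 20
ES_Supplier sourcing = 9; EF_Supplier sourcing = 9+4 = 13
ES_Pilot run = 9; EF_Pilot run = 9+10 = 19
ES_QA = max(EF_Supplier sourcing=13, EF_Pilot run=19) = 19; EF_QA = 19+6 = 25
ES_Packaging design = max(EF_Prototype build=6, EF_Tooling=20, EF_Supplier sourcing=13, EF_QA=25) = 25; EF_Packaging design = 25+15 = 40
Expected project duration μ = 40 weeks. Critical path: User testing → Pilot run → QA → Packaging design.

Backward pass:
LF_Packaging design = 40; LS_Packaging design = 40−15 = 25
LF_QA = LS_Packaging design = 25; LS_QA = 25−6 = 19
LF_Pilot run = LS_QA = 19; LS_Pilot run = 19−10 = 9
LF_Supplier sourcing = min(LS_QA=19, LS_Packaging design=25) = 19; LS_Supplier sourcing = 19−4 = 15
LF_Tooling = LS_Packaging design = 25; LS_Tooling = 25−11 = 14
LF_User testing = min(LS_Tooling=14, LS_Supplier sourcing=15, LS_Pilot run=9) = 9; LS_User testing = 9−9 = 0
LF_Prototype build = min(LS_Tooling=14, LS_Packaging design=25) = 14; LS_Prototype build = 14−6 = 8
Slack_Prototype build = LS_Prototype build − ES_Prototype build = 8 − 0 = 8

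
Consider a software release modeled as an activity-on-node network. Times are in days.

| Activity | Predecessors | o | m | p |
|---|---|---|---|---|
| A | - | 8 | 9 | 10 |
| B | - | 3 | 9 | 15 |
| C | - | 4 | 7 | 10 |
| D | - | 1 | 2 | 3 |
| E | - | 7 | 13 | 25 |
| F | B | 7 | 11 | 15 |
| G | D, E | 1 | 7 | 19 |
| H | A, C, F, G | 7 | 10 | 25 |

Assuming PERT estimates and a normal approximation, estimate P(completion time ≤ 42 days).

0.938

te_A = (8 + 4·9 + 10)/6 = 54/6 = 9; σ²_A = ((10−8)/6)² = 0.111
te_B = (3 + 4·9 + 15)/6 = 54/6 = 9; σ²_B = ((15−3)/6)² = 4.000
te_C = (4 + 4·7 + 10)/6 = 42/6 = 7; σ²_C = ((10−4)/6)² = 1.000
te_D = (1 + 4·2 + 3)/6 = 12/6 = 2; σ²_D = ((3−1)/6)² = 0.111
te_E = (7 + 4·13 + 25)/6 = 84/6 = 14; σ²_E = ((25−7)/6)² = 9.000
te_F = (7 + 4·11 + 15)/6 = 66/6 = 11; σ²_F = ((15−7)/6)² = 1.778
te_G = (1 + 4·7 + 19)/6 = 48/6 = 8; σ²_G = ((19−1)/6)² = 9.000
te_H = (7 + 4·10 + 25)/6 = 72/6 = 12; σ²_H = ((25−7)/6)² = 9.000

Forward pass:
ES_A = 0; EF_A = 9
ES_B = 0; EF_B = 9
ES_C = 0; EF_C = 7
ES_D = 0; EF_D = 2
ES_E = 0; EF_E = 14
ES_F = 9; EF_F = 9+11 = 20
ES_G = max(EF_D=2, EF_E=14) = 14; EF_G = 14+8 = 22
ES_H = max(EF_A=9, EF_C=7, EF_F=20, EF_G=22) = 22; EF_H = 22+12 = 34
Expected project duration μ = 34 days. Critical path: E → G → H.

Variance along critical path = 9.000 + 9.000 + 9.000 = 27.000; σ = √27.000 = 5.196 days.
Z = (42 − 34) / 5.196 = 1.540
P(T ≤ 42) = Φ(1.540) ≈ 0.938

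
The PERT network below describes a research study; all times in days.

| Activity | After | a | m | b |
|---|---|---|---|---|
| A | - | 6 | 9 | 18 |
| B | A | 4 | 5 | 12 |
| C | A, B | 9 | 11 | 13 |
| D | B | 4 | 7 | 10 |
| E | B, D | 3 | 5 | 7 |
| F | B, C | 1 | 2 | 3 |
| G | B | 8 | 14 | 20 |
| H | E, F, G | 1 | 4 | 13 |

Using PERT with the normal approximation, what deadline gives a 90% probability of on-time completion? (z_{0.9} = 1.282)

te_A = (6 + 4·9 + 18)/6 = 60/6 = 10; σ²_A = ((18−6)/6)² = 4.000
te_B = (4 + 4·5 + 12)/6 = 36/6 = 6; σ²_B = ((12−4)/6)² = 1.778
te_C = (9 + 4·11 + 13)/6 = 66/6 = 11; σ²_C = ((13−9)/6)² = 0.444
te_D = (4 + 4·7 + 10)/6 = 42/6 = 7; σ²_D = ((10−4)/6)² = 1.000
te_E = (3 + 4·5 + 7)/6 = 30/6 = 5; σ²_E = ((7−3)/6)² = 0.444
te_F = (1 + 4·2 + 3)/6 = 12/6 = 2; σ²_F = ((3−1)/6)² = 0.111
te_G = (8 + 4·14 + 20)/6 = 84/6 = 14; σ²_G = ((20−8)/6)² = 4.000
te_H = (1 + 4·4 + 13)/6 = 30/6 = 5; σ²_H = ((13−1)/6)² = 4.000

Forward pass:
ES_A = 0; EF_A = 10
ES_B = 10; EF_B = 10+6 = 16
ES_C = max(EF_A=10, EF_B=16) = 16; EF_C = 16+11 = 27
ES_D = 16; EF_D = 16+7 = 23
ES_E = max(EF_B=16, EF_D=23) = 23; EF_E = 23+5 = 28
ES_F = max(EF_B=16, EF_C=27) = 27; EF_F = 27+2 = 29
ES_G = 16; EF_G = 16+14 = 30
ES_H = max(EF_E=28, EF_F=29, EF_G=30) = 30; EF_H = 30+5 = 35
Expected project duration μ = 35 days. Critical path: A → B → G → H.

Variance along critical path = 4.000 + 1.778 + 4.000 + 4.000 = 13.778; σ = 3.712 days.
D = μ + z·σ = 35 + 1.282·3.712 = 39.8 days

39.8 days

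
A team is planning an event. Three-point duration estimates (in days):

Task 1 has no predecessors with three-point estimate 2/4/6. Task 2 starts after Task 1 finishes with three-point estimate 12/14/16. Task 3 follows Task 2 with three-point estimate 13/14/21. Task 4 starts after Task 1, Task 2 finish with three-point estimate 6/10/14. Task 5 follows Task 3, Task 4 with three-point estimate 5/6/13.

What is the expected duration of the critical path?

40 days

te_Task 1 = (2 + 4·4 + 6)/6 = 24/6 = 4
te_Task 2 = (12 + 4·14 + 16)/6 = 84/6 = 14
te_Task 3 = (13 + 4·14 + 21)/6 = 90/6 = 15
te_Task 4 = (6 + 4·10 + 14)/6 = 60/6 = 10
te_Task 5 = (5 + 4·6 + 13)/6 = 42/6 = 7

Forward pass:
ES_Task 1 = 0; EF_Task 1 = 4
ES_Task 2 = 4; EF_Task 2 = 4+14 = 18
ES_Task 3 = 18; EF_Task 3 = 18+15 = 33
ES_Task 4 = max(EF_Task 1=4, EF_Task 2=18) = 18; EF_Task 4 = 18+10 = 28
ES_Task 5 = max(EF_Task 3=33, EF_Task 4=28) = 33; EF_Task 5 = 33+7 = 40
Expected project duration μ = 40 days. Critical path: Task 1 → Task 2 → Task 3 → Task 5.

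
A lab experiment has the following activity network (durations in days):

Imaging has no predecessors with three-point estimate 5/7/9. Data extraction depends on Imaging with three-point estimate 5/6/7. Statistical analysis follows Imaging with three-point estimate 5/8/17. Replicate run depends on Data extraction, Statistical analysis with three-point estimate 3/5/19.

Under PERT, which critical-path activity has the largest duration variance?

te_Imaging = (5 + 4·7 + 9)/6 = 42/6 = 7; σ²_Imaging = ((9−5)/6)² = 0.444
te_Data extraction = (5 + 4·6 + 7)/6 = 36/6 = 6; σ²_Data extraction = ((7−5)/6)² = 0.111
te_Statistical analysis = (5 + 4·8 + 17)/6 = 54/6 = 9; σ²_Statistical analysis = ((17−5)/6)² = 4.000
te_Replicate run = (3 + 4·5 + 19)/6 = 42/6 = 7; σ²_Replicate run = ((19−3)/6)² = 7.111

Forward pass:
ES_Imaging = 0; EF_Imaging = 7
ES_Data extraction = 7; EF_Data extraction = 7+6 = 13
ES_Statistical analysis = 7; EF_Statistical analysis = 7+9 = 16
ES_Replicate run = max(EF_Data extraction=13, EF_Statistical analysis=16) = 16; EF_Replicate run = 16+7 = 23
Expected project duration μ = 23 days. Critical path: Imaging → Statistical analysis → Replicate run.

Variances on critical path: σ²_Imaging=0.444, σ²_Statistical analysis=4.000, σ²_Replicate run=7.111.
Largest is σ²_Replicate run = 7.111.

Replicate run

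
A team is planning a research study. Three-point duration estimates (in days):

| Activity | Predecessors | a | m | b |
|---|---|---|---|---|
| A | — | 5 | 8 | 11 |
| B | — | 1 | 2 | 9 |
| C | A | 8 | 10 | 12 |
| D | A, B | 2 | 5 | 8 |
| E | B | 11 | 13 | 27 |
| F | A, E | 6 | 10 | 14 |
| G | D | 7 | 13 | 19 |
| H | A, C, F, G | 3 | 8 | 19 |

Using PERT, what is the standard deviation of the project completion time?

4.22 days

te_A = (5 + 4·8 + 11)/6 = 48/6 = 8; σ²_A = ((11−5)/6)² = 1.000
te_B = (1 + 4·2 + 9)/6 = 18/6 = 3; σ²_B = ((9−1)/6)² = 1.778
te_C = (8 + 4·10 + 12)/6 = 60/6 = 10; σ²_C = ((12−8)/6)² = 0.444
te_D = (2 + 4·5 + 8)/6 = 30/6 = 5; σ²_D = ((8−2)/6)² = 1.000
te_E = (11 + 4·13 + 27)/6 = 90/6 = 15; σ²_E = ((27−11)/6)² = 7.111
te_F = (6 + 4·10 + 14)/6 = 60/6 = 10; σ²_F = ((14−6)/6)² = 1.778
te_G = (7 + 4·13 + 19)/6 = 78/6 = 13; σ²_G = ((19−7)/6)² = 4.000
te_H = (3 + 4·8 + 19)/6 = 54/6 = 9; σ²_H = ((19−3)/6)² = 7.111

Forward pass:
ES_A = 0; EF_A = 8
ES_B = 0; EF_B = 3
ES_C = 8; EF_C = 8+10 = 18
ES_D = max(EF_A=8, EF_B=3) = 8; EF_D = 8+5 = 13
ES_E = 3; EF_E = 3+15 = 18
ES_F = max(EF_A=8, EF_E=18) = 18; EF_F = 18+10 = 28
ES_G = 13; EF_G = 13+13 = 26
ES_H = max(EF_A=8, EF_C=18, EF_F=28, EF_G=26) = 28; EF_H = 28+9 = 37
Expected project duration μ = 37 days. Critical path: B → E → F → H.

Variance along critical path = 1.778 + 7.111 + 1.778 + 7.111 = 17.778
σ = √17.778 = 4.216 days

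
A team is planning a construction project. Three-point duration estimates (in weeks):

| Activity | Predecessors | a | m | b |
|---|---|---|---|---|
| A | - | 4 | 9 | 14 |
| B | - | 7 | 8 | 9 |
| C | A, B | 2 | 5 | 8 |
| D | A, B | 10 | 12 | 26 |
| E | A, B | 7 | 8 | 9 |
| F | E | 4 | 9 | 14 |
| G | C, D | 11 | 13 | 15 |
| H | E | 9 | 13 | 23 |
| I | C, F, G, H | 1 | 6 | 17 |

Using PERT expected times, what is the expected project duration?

43 weeks

te_A = (4 + 4·9 + 14)/6 = 54/6 = 9
te_B = (7 + 4·8 + 9)/6 = 48/6 = 8
te_C = (2 + 4·5 + 8)/6 = 30/6 = 5
te_D = (10 + 4·12 + 26)/6 = 84/6 = 14
te_E = (7 + 4·8 + 9)/6 = 48/6 = 8
te_F = (4 + 4·9 + 14)/6 = 54/6 = 9
te_G = (11 + 4·13 + 15)/6 = 78/6 = 13
te_H = (9 + 4·13 + 23)/6 = 84/6 = 14
te_I = (1 + 4·6 + 17)/6 = 42/6 = 7

Forward pass:
ES_A = 0; EF_A = 9
ES_B = 0; EF_B = 8
ES_C = max(EF_A=9, EF_B=8) = 9; EF_C = 9+5 = 14
ES_D = max(EF_A=9, EF_B=8) = 9; EF_D = 9+14 = 23
ES_E = max(EF_A=9, EF_B=8) = 9; EF_E = 9+8 = 17
ES_F = 17; EF_F = 17+9 = 26
ES_G = max(EF_C=14, EF_D=23) = 23; EF_G = 23+13 = 36
ES_H = 17; EF_H = 17+14 = 31
ES_I = max(EF_C=14, EF_F=26, EF_G=36, EF_H=31) = 36; EF_I = 36+7 = 43
Expected project duration μ = 43 weeks. Critical path: A → D → G → I.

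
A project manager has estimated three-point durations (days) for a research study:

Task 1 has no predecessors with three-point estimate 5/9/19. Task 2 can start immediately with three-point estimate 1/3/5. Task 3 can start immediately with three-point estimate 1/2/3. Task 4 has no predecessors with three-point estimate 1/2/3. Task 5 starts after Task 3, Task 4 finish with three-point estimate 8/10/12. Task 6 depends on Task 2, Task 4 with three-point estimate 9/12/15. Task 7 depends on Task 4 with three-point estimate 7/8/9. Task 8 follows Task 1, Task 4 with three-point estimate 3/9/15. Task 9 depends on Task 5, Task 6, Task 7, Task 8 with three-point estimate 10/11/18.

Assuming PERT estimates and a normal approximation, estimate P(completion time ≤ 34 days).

0.815

te_Task 1 = (5 + 4·9 + 19)/6 = 60/6 = 10; σ²_Task 1 = ((19−5)/6)² = 5.444
te_Task 2 = (1 + 4·3 + 5)/6 = 18/6 = 3; σ²_Task 2 = ((5−1)/6)² = 0.444
te_Task 3 = (1 + 4·2 + 3)/6 = 12/6 = 2; σ²_Task 3 = ((3−1)/6)² = 0.111
te_Task 4 = (1 + 4·2 + 3)/6 = 12/6 = 2; σ²_Task 4 = ((3−1)/6)² = 0.111
te_Task 5 = (8 + 4·10 + 12)/6 = 60/6 = 10; σ²_Task 5 = ((12−8)/6)² = 0.444
te_Task 6 = (9 + 4·12 + 15)/6 = 72/6 = 12; σ²_Task 6 = ((15−9)/6)² = 1.000
te_Task 7 = (7 + 4·8 + 9)/6 = 48/6 = 8; σ²_Task 7 = ((9−7)/6)² = 0.111
te_Task 8 = (3 + 4·9 + 15)/6 = 54/6 = 9; σ²_Task 8 = ((15−3)/6)² = 4.000
te_Task 9 = (10 + 4·11 + 18)/6 = 72/6 = 12; σ²_Task 9 = ((18−10)/6)² = 1.778

Forward pass:
ES_Task 1 = 0; EF_Task 1 = 10
ES_Task 2 = 0; EF_Task 2 = 3
ES_Task 3 = 0; EF_Task 3 = 2
ES_Task 4 = 0; EF_Task 4 = 2
ES_Task 5 = max(EF_Task 3=2, EF_Task 4=2) = 2; EF_Task 5 = 2+10 = 12
ES_Task 6 = max(EF_Task 2=3, EF_Task 4=2) = 3; EF_Task 6 = 3+12 = 15
ES_Task 7 = 2; EF_Task 7 = 2+8 = 10
ES_Task 8 = max(EF_Task 1=10, EF_Task 4=2) = 10; EF_Task 8 = 10+9 = 19
ES_Task 9 = max(EF_Task 5=12, EF_Task 6=15, EF_Task 7=10, EF_Task 8=19) = 19; EF_Task 9 = 19+12 = 31
Expected project duration μ = 31 days. Critical path: Task 1 → Task 8 → Task 9.

Variance along critical path = 5.444 + 4.000 + 1.778 = 11.222; σ = √11.222 = 3.350 days.
Z = (34 − 31) / 3.350 = 0.896
P(T ≤ 34) = Φ(0.896) ≈ 0.815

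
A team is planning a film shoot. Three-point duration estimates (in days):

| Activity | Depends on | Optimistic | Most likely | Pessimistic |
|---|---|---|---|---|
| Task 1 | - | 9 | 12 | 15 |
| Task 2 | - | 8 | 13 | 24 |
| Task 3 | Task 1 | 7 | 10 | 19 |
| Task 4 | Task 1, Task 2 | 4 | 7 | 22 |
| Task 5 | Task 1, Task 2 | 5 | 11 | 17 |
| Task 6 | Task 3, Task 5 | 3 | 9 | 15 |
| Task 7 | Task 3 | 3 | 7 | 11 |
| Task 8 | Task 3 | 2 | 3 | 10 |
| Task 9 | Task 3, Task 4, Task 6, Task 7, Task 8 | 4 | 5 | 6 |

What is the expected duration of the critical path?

te_Task 1 = (9 + 4·12 + 15)/6 = 72/6 = 12
te_Task 2 = (8 + 4·13 + 24)/6 = 84/6 = 14
te_Task 3 = (7 + 4·10 + 19)/6 = 66/6 = 11
te_Task 4 = (4 + 4·7 + 22)/6 = 54/6 = 9
te_Task 5 = (5 + 4·11 + 17)/6 = 66/6 = 11
te_Task 6 = (3 + 4·9 + 15)/6 = 54/6 = 9
te_Task 7 = (3 + 4·7 + 11)/6 = 42/6 = 7
te_Task 8 = (2 + 4·3 + 10)/6 = 24/6 = 4
te_Task 9 = (4 + 4·5 + 6)/6 = 30/6 = 5

Forward pass:
ES_Task 1 = 0; EF_Task 1 = 12
ES_Task 2 = 0; EF_Task 2 = 14
ES_Task 3 = 12; EF_Task 3 = 12+11 = 23
ES_Task 4 = max(EF_Task 1=12, EF_Task 2=14) = 14; EF_Task 4 = 14+9 = 23
ES_Task 5 = max(EF_Task 1=12, EF_Task 2=14) = 14; EF_Task 5 = 14+11 = 25
ES_Task 6 = max(EF_Task 3=23, EF_Task 5=25) = 25; EF_Task 6 = 25+9 = 34
ES_Task 7 = 23; EF_Task 7 = 23+7 = 30
ES_Task 8 = 23; EF_Task 8 = 23+4 = 27
ES_Task 9 = max(EF_Task 3=23, EF_Task 4=23, EF_Task 6=34, EF_Task 7=30, EF_Task 8=27) = 34; EF_Task 9 = 34+5 = 39
Expected project duration μ = 39 days. Critical path: Task 2 → Task 5 → Task 6 → Task 9.

39 days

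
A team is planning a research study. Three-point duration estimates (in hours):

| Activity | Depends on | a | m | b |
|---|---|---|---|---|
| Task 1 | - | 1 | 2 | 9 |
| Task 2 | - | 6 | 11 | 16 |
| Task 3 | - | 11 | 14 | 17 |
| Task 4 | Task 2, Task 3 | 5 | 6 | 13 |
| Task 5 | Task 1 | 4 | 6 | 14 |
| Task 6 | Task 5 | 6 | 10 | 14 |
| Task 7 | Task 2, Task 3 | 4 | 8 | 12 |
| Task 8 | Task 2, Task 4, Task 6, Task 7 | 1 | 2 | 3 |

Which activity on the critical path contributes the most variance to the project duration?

te_Task 1 = (1 + 4·2 + 9)/6 = 18/6 = 3; σ²_Task 1 = ((9−1)/6)² = 1.778
te_Task 2 = (6 + 4·11 + 16)/6 = 66/6 = 11; σ²_Task 2 = ((16−6)/6)² = 2.778
te_Task 3 = (11 + 4·14 + 17)/6 = 84/6 = 14; σ²_Task 3 = ((17−11)/6)² = 1.000
te_Task 4 = (5 + 4·6 + 13)/6 = 42/6 = 7; σ²_Task 4 = ((13−5)/6)² = 1.778
te_Task 5 = (4 + 4·6 + 14)/6 = 42/6 = 7; σ²_Task 5 = ((14−4)/6)² = 2.778
te_Task 6 = (6 + 4·10 + 14)/6 = 60/6 = 10; σ²_Task 6 = ((14−6)/6)² = 1.778
te_Task 7 = (4 + 4·8 + 12)/6 = 48/6 = 8; σ²_Task 7 = ((12−4)/6)² = 1.778
te_Task 8 = (1 + 4·2 + 3)/6 = 12/6 = 2; σ²_Task 8 = ((3−1)/6)² = 0.111

Forward pass:
ES_Task 1 = 0; EF_Task 1 = 3
ES_Task 2 = 0; EF_Task 2 = 11
ES_Task 3 = 0; EF_Task 3 = 14
ES_Task 4 = max(EF_Task 2=11, EF_Task 3=14) = 14; EF_Task 4 = 14+7 = 21
ES_Task 5 = 3; EF_Task 5 = 3+7 = 10
ES_Task 6 = 10; EF_Task 6 = 10+10 = 20
ES_Task 7 = max(EF_Task 2=11, EF_Task 3=14) = 14; EF_Task 7 = 14+8 = 22
ES_Task 8 = max(EF_Task 2=11, EF_Task 4=21, EF_Task 6=20, EF_Task 7=22) = 22; EF_Task 8 = 22+2 = 24
Expected project duration μ = 24 hours. Critical path: Task 3 → Task 7 → Task 8.

Variances on critical path: σ²_Task 3=1.000, σ²_Task 7=1.778, σ²_Task 8=0.111.
Largest is σ²_Task 7 = 1.778.

Task 7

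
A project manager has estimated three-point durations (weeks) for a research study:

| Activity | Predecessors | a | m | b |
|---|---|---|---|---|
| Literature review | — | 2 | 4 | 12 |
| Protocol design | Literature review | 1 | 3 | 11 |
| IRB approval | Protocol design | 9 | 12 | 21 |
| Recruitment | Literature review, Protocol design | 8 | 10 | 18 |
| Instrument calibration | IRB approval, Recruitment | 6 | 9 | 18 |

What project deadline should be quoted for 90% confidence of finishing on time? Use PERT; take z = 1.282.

36.7 weeks

te_Literature review = (2 + 4·4 + 12)/6 = 30/6 = 5; σ²_Literature review = ((12−2)/6)² = 2.778
te_Protocol design = (1 + 4·3 + 11)/6 = 24/6 = 4; σ²_Protocol design = ((11−1)/6)² = 2.778
te_IRB approval = (9 + 4·12 + 21)/6 = 78/6 = 13; σ²_IRB approval = ((21−9)/6)² = 4.000
te_Recruitment = (8 + 4·10 + 18)/6 = 66/6 = 11; σ²_Recruitment = ((18−8)/6)² = 2.778
te_Instrument calibration = (6 + 4·9 + 18)/6 = 60/6 = 10; σ²_Instrument calibration = ((18−6)/6)² = 4.000

Forward pass:
ES_Literature review = 0; EF_Literature review = 5
ES_Protocol design = 5; EF_Protocol design = 5+4 = 9
ES_IRB approval = 9; EF_IRB approval = 9+13 = 22
ES_Recruitment = max(EF_Literature review=5, EF_Protocol design=9) = 9; EF_Recruitment = 9+11 = 20
ES_Instrument calibration = max(EF_IRB approval=22, EF_Recruitment=20) = 22; EF_Instrument calibration = 22+10 = 32
Expected project duration μ = 32 weeks. Critical path: Literature review → Protocol design → IRB approval → Instrument calibration.

Variance along critical path = 2.778 + 2.778 + 4.000 + 4.000 = 13.556; σ = 3.682 weeks.
D = μ + z·σ = 32 + 1.282·3.682 = 36.7 weeks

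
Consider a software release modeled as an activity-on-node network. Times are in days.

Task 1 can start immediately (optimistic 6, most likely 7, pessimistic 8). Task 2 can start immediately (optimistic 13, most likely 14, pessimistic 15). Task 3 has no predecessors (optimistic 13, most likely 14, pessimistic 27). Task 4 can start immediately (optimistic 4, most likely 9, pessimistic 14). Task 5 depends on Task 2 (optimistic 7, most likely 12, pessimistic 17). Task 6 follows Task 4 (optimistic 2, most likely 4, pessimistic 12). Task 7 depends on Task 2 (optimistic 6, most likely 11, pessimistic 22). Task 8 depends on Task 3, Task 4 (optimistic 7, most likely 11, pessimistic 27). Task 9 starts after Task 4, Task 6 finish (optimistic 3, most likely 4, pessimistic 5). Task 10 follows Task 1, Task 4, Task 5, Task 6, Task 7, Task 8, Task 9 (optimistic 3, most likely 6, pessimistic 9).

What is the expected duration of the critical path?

te_Task 1 = (6 + 4·7 + 8)/6 = 42/6 = 7
te_Task 2 = (13 + 4·14 + 15)/6 = 84/6 = 14
te_Task 3 = (13 + 4·14 + 27)/6 = 96/6 = 16
te_Task 4 = (4 + 4·9 + 14)/6 = 54/6 = 9
te_Task 5 = (7 + 4·12 + 17)/6 = 72/6 = 12
te_Task 6 = (2 + 4·4 + 12)/6 = 30/6 = 5
te_Task 7 = (6 + 4·11 + 22)/6 = 72/6 = 12
te_Task 8 = (7 + 4·11 + 27)/6 = 78/6 = 13
te_Task 9 = (3 + 4·4 + 5)/6 = 24/6 = 4
te_Task 10 = (3 + 4·6 + 9)/6 = 36/6 = 6

Forward pass:
ES_Task 1 = 0; EF_Task 1 = 7
ES_Task 2 = 0; EF_Task 2 = 14
ES_Task 3 = 0; EF_Task 3 = 16
ES_Task 4 = 0; EF_Task 4 = 9
ES_Task 5 = 14; EF_Task 5 = 14+12 = 26
ES_Task 6 = 9; EF_Task 6 = 9+5 = 14
ES_Task 7 = 14; EF_Task 7 = 14+12 = 26
ES_Task 8 = max(EF_Task 3=16, EF_Task 4=9) = 16; EF_Task 8 = 16+13 = 29
ES_Task 9 = max(EF_Task 4=9, EF_Task 6=14) = 14; EF_Task 9 = 14+4 = 18
ES_Task 10 = max(EF_Task 1=7, EF_Task 4=9, EF_Task 5=26, EF_Task 6=14, EF_Task 7=26, EF_Task 8=29, EF_Task 9=18) = 29; EF_Task 10 = 29+6 = 35
Expected project duration μ = 35 days. Critical path: Task 3 → Task 8 → Task 10.

35 days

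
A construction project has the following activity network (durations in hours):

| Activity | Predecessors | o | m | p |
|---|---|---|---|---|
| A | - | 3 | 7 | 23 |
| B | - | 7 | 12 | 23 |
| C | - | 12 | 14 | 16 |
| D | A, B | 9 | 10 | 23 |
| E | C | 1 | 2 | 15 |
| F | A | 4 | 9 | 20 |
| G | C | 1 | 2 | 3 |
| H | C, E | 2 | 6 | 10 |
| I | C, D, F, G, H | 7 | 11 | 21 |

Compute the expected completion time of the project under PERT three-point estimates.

37 hours

te_A = (3 + 4·7 + 23)/6 = 54/6 = 9
te_B = (7 + 4·12 + 23)/6 = 78/6 = 13
te_C = (12 + 4·14 + 16)/6 = 84/6 = 14
te_D = (9 + 4·10 + 23)/6 = 72/6 = 12
te_E = (1 + 4·2 + 15)/6 = 24/6 = 4
te_F = (4 + 4·9 + 20)/6 = 60/6 = 10
te_G = (1 + 4·2 + 3)/6 = 12/6 = 2
te_H = (2 + 4·6 + 10)/6 = 36/6 = 6
te_I = (7 + 4·11 + 21)/6 = 72/6 = 12

Forward pass:
ES_A = 0; EF_A = 9
ES_B = 0; EF_B = 13
ES_C = 0; EF_C = 14
ES_D = max(EF_A=9, EF_B=13) = 13; EF_D = 13+12 = 25
ES_E = 14; EF_E = 14+4 = 18
ES_F = 9; EF_F = 9+10 = 19
ES_G = 14; EF_G = 14+2 = 16
ES_H = max(EF_C=14, EF_E=18) = 18; EF_H = 18+6 = 24
ES_I = max(EF_C=14, EF_D=25, EF_F=19, EF_G=16, EF_H=24) = 25; EF_I = 25+12 = 37
Expected project duration μ = 37 hours. Critical path: B → D → I.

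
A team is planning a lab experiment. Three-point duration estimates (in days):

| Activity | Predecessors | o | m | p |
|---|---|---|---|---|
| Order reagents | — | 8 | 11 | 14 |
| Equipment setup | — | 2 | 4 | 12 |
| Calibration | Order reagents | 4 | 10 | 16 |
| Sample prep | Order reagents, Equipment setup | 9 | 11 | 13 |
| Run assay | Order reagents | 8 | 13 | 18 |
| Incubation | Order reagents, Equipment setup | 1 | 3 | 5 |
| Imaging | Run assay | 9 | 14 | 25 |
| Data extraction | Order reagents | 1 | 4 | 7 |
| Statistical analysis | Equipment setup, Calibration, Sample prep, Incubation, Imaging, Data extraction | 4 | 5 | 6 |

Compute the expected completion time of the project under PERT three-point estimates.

44 days

te_Order reagents = (8 + 4·11 + 14)/6 = 66/6 = 11
te_Equipment setup = (2 + 4·4 + 12)/6 = 30/6 = 5
te_Calibration = (4 + 4·10 + 16)/6 = 60/6 = 10
te_Sample prep = (9 + 4·11 + 13)/6 = 66/6 = 11
te_Run assay = (8 + 4·13 + 18)/6 = 78/6 = 13
te_Incubation = (1 + 4·3 + 5)/6 = 18/6 = 3
te_Imaging = (9 + 4·14 + 25)/6 = 90/6 = 15
te_Data extraction = (1 + 4·4 + 7)/6 = 24/6 = 4
te_Statistical analysis = (4 + 4·5 + 6)/6 = 30/6 = 5

Forward pass:
ES_Order reagents = 0; EF_Order reagents = 11
ES_Equipment setup = 0; EF_Equipment setup = 5
ES_Calibration = 11; EF_Calibration = 11+10 = 21
ES_Sample prep = max(EF_Order reagents=11, EF_Equipment setup=5) = 11; EF_Sample prep = 11+11 = 22
ES_Run assay = 11; EF_Run assay = 11+13 = 24
ES_Incubation = max(EF_Order reagents=11, EF_Equipment setup=5) = 11; EF_Incubation = 11+3 = 14
ES_Imaging = 24; EF_Imaging = 24+15 = 39
ES_Data extraction = 11; EF_Data extraction = 11+4 = 15
ES_Statistical analysis = max(EF_Equipment setup=5, EF_Calibration=21, EF_Sample prep=22, EF_Incubation=14, EF_Imaging=39, EF_Data extraction=15) = 39; EF_Statistical analysis = 39+5 = 44
Expected project duration μ = 44 days. Critical path: Order reagents → Run assay → Imaging → Statistical analysis.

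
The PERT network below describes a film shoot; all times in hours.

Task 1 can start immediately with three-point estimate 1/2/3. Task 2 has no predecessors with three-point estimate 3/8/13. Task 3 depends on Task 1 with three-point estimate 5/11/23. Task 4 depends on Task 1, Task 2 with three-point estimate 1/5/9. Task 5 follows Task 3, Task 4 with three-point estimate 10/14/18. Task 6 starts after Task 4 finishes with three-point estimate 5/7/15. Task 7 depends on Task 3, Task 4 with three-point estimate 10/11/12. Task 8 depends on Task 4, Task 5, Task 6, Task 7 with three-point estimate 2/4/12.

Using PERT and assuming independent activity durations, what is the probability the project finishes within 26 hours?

0.029

te_Task 1 = (1 + 4·2 + 3)/6 = 12/6 = 2; σ²_Task 1 = ((3−1)/6)² = 0.111
te_Task 2 = (3 + 4·8 + 13)/6 = 48/6 = 8; σ²_Task 2 = ((13−3)/6)² = 2.778
te_Task 3 = (5 + 4·11 + 23)/6 = 72/6 = 12; σ²_Task 3 = ((23−5)/6)² = 9.000
te_Task 4 = (1 + 4·5 + 9)/6 = 30/6 = 5; σ²_Task 4 = ((9−1)/6)² = 1.778
te_Task 5 = (10 + 4·14 + 18)/6 = 84/6 = 14; σ²_Task 5 = ((18−10)/6)² = 1.778
te_Task 6 = (5 + 4·7 + 15)/6 = 48/6 = 8; σ²_Task 6 = ((15−5)/6)² = 2.778
te_Task 7 = (10 + 4·11 + 12)/6 = 66/6 = 11; σ²_Task 7 = ((12−10)/6)² = 0.111
te_Task 8 = (2 + 4·4 + 12)/6 = 30/6 = 5; σ²_Task 8 = ((12−2)/6)² = 2.778

Forward pass:
ES_Task 1 = 0; EF_Task 1 = 2
ES_Task 2 = 0; EF_Task 2 = 8
ES_Task 3 = 2; EF_Task 3 = 2+12 = 14
ES_Task 4 = max(EF_Task 1=2, EF_Task 2=8) = 8; EF_Task 4 = 8+5 = 13
ES_Task 5 = max(EF_Task 3=14, EF_Task 4=13) = 14; EF_Task 5 = 14+14 = 28
ES_Task 6 = 13; EF_Task 6 = 13+8 = 21
ES_Task 7 = max(EF_Task 3=14, EF_Task 4=13) = 14; EF_Task 7 = 14+11 = 25
ES_Task 8 = max(EF_Task 4=13, EF_Task 5=28, EF_Task 6=21, EF_Task 7=25) = 28; EF_Task 8 = 28+5 = 33
Expected project duration μ = 33 hours. Critical path: Task 1 → Task 3 → Task 5 → Task 8.

Variance along critical path = 0.111 + 9.000 + 1.778 + 2.778 = 13.667; σ = √13.667 = 3.697 hours.
Z = (26 − 33) / 3.697 = -1.894
P(T ≤ 26) = Φ(-1.894) ≈ 0.029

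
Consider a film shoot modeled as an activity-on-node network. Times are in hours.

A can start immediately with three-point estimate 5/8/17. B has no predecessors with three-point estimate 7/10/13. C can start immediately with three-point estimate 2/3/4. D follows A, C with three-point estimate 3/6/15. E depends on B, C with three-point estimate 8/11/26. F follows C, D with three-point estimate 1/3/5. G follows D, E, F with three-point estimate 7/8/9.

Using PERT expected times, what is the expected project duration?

31 hours

te_A = (5 + 4·8 + 17)/6 = 54/6 = 9
te_B = (7 + 4·10 + 13)/6 = 60/6 = 10
te_C = (2 + 4·3 + 4)/6 = 18/6 = 3
te_D = (3 + 4·6 + 15)/6 = 42/6 = 7
te_E = (8 + 4·11 + 26)/6 = 78/6 = 13
te_F = (1 + 4·3 + 5)/6 = 18/6 = 3
te_G = (7 + 4·8 + 9)/6 = 48/6 = 8

Forward pass:
ES_A = 0; EF_A = 9
ES_B = 0; EF_B = 10
ES_C = 0; EF_C = 3
ES_D = max(EF_A=9, EF_C=3) = 9; EF_D = 9+7 = 16
ES_E = max(EF_B=10, EF_C=3) = 10; EF_E = 10+13 = 23
ES_F = max(EF_C=3, EF_D=16) = 16; EF_F = 16+3 = 19
ES_G = max(EF_D=16, EF_E=23, EF_F=19) = 23; EF_G = 23+8 = 31
Expected project duration μ = 31 hours. Critical path: B → E → G.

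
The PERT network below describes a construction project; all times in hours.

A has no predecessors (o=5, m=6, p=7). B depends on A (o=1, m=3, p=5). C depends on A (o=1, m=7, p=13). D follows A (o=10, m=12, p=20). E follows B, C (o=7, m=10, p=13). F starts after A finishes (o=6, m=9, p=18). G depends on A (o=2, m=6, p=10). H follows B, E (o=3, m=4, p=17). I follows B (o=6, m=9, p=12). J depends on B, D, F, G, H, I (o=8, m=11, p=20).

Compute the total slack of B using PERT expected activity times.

te_A = (5 + 4·6 + 7)/6 = 36/6 = 6
te_B = (1 + 4·3 + 5)/6 = 18/6 = 3
te_C = (1 + 4·7 + 13)/6 = 42/6 = 7
te_D = (10 + 4·12 + 20)/6 = 78/6 = 13
te_E = (7 + 4·10 + 13)/6 = 60/6 = 10
te_F = (6 + 4·9 + 18)/6 = 60/6 = 10
te_G = (2 + 4·6 + 10)/6 = 36/6 = 6
te_H = (3 + 4·4 + 17)/6 = 36/6 = 6
te_I = (6 + 4·9 + 12)/6 = 54/6 = 9
te_J = (8 + 4·11 + 20)/6 = 72/6 = 12

Forward pass:
ES_A = 0; EF_A = 6
ES_B = 6; EF_B = 6+3 = 9
ES_C = 6; EF_C = 6+7 = 13
ES_D = 6; EF_D = 6+13 = 19
ES_E = max(EF_B=9, EF_C=13) = 13; EF_E = 13+10 = 23
ES_F = 6; EF_F = 6+10 = 16
ES_G = 6; EF_G = 6+6 = 12
ES_H = max(EF_B=9, EF_E=23) = 23; EF_H = 23+6 = 29
ES_I = 9; EF_I = 9+9 = 18
ES_J = max(EF_B=9, EF_D=19, EF_F=16, EF_G=12, EF_H=29, EF_I=18) = 29; EF_J = 29+12 = 41
Expected project duration μ = 41 hours. Critical path: A → C → E → H → J.

Backward pass:
LF_J = 41; LS_J = 41−12 = 29
LF_I = LS_J = 29; LS_I = 29−9 = 20
LF_H = LS_J = 29; LS_H = 29−6 = 23
LF_G = LS_J = 29; LS_G = 29−6 = 23
LF_F = LS_J = 29; LS_F = 29−10 = 19
LF_E = LS_H = 23; LS_E = 23−10 = 13
LF_D = LS_J = 29; LS_D = 29−13 = 16
LF_C = LS_E = 13; LS_C = 13−7 = 6
LF_B = min(LS_E=13, LS_H=23, LS_I=20, LS_J=29) = 13; LS_B = 13−3 = 10
LF_A = min(LS_B=10, LS_C=6, LS_D=16, LS_F=19, LS_G=23) = 6; LS_A = 6−6 = 0
Slack_B = LS_B − ES_B = 10 − 6 = 4

4 hours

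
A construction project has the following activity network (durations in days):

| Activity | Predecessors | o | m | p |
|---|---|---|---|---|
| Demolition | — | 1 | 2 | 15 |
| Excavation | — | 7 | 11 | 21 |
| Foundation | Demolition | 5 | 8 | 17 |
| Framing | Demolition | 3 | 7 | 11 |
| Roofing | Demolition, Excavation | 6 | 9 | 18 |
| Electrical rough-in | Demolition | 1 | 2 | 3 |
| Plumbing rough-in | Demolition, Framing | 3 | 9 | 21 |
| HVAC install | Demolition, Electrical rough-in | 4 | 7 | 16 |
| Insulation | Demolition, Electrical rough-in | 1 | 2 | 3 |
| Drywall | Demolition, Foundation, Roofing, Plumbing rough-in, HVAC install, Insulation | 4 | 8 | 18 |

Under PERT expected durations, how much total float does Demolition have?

te_Demolition = (1 + 4·2 + 15)/6 = 24/6 = 4
te_Excavation = (7 + 4·11 + 21)/6 = 72/6 = 12
te_Foundation = (5 + 4·8 + 17)/6 = 54/6 = 9
te_Framing = (3 + 4·7 + 11)/6 = 42/6 = 7
te_Roofing = (6 + 4·9 + 18)/6 = 60/6 = 10
te_Electrical rough-in = (1 + 4·2 + 3)/6 = 12/6 = 2
te_Plumbing rough-in = (3 + 4·9 + 21)/6 = 60/6 = 10
te_HVAC install = (4 + 4·7 + 16)/6 = 48/6 = 8
te_Insulation = (1 + 4·2 + 3)/6 = 12/6 = 2
te_Drywall = (4 + 4·8 + 18)/6 = 54/6 = 9

Forward pass:
ES_Demolition = 0; EF_Demolition = 4
ES_Excavation = 0; EF_Excavation = 12
ES_Foundation = 4; EF_Foundation = 4+9 = 13
ES_Framing = 4; EF_Framing = 4+7 = 11
ES_Roofing = max(EF_Demolition=4, EF_Excavation=12) = 12; EF_Roofing = 12+10 = 22
ES_Electrical rough-in = 4; EF_Electrical rough-in = 4+2 = 6
ES_Plumbing rough-in = max(EF_Demolition=4, EF_Framing=11) = 11; EF_Plumbing rough-in = 11+10 = 21
ES_HVAC install = max(EF_Demolition=4, EF_Electrical rough-in=6) = 6; EF_HVAC install = 6+8 = 14
ES_Insulation = max(EF_Demolition=4, EF_Electrical rough-in=6) = 6; EF_Insulation = 6+2 = 8
ES_Drywall = max(EF_Demolition=4, EF_Foundation=13, EF_Roofing=22, EF_Plumbing rough-in=21, EF_HVAC install=14, EF_Insulation=8) = 22; EF_Drywall = 22+9 = 31
Expected project duration μ = 31 days. Critical path: Excavation → Roofing → Drywall.

Backward pass:
LF_Drywall = 31; LS_Drywall = 31−9 = 22
LF_Insulation = LS_Drywall = 22; LS_Insulation = 22−2 = 20
LF_HVAC install = LS_Drywall = 22; LS_HVAC install = 22−8 = 14
LF_Plumbing rough-in = LS_Drywall = 22; LS_Plumbing rough-in = 22−10 = 12
LF_Electrical rough-in = min(LS_HVAC install=14, LS_Insulation=20) = 14; LS_Electrical rough-in = 14−2 = 12
LF_Roofing = LS_Drywall = 22; LS_Roofing = 22−10 = 12
LF_Framing = LS_Plumbing rough-in = 12; LS_Framing = 12−7 = 5
LF_Foundation = LS_Drywall = 22; LS_Foundation = 22−9 = 13
LF_Excavation = LS_Roofing = 12; LS_Excavation = 12−12 = 0
LF_Demolition = min(LS_Foundation=13, LS_Framing=5, LS_Roofing=12, LS_Electrical rough-in=12, LS_Plumbing rough-in=12, LS_HVAC install=14, LS_Insulation=20, LS_Drywall=22) = 5; LS_Demolition = 5−4 = 1
Slack_Demolition = LS_Demolition − ES_Demolition = 1 − 0 = 1

1 days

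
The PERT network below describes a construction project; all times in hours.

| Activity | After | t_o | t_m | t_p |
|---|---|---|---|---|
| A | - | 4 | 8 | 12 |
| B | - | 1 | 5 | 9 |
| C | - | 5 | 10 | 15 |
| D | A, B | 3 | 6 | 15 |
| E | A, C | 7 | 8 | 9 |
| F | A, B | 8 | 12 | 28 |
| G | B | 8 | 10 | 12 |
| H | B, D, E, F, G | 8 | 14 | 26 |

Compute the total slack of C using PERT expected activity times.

4 hours

te_A = (4 + 4·8 + 12)/6 = 48/6 = 8
te_B = (1 + 4·5 + 9)/6 = 30/6 = 5
te_C = (5 + 4·10 + 15)/6 = 60/6 = 10
te_D = (3 + 4·6 + 15)/6 = 42/6 = 7
te_E = (7 + 4·8 + 9)/6 = 48/6 = 8
te_F = (8 + 4·12 + 28)/6 = 84/6 = 14
te_G = (8 + 4·10 + 12)/6 = 60/6 = 10
te_H = (8 + 4·14 + 26)/6 = 90/6 = 15

Forward pass:
ES_A = 0; EF_A = 8
ES_B = 0; EF_B = 5
ES_C = 0; EF_C = 10
ES_D = max(EF_A=8, EF_B=5) = 8; EF_D = 8+7 = 15
ES_E = max(EF_A=8, EF_C=10) = 10; EF_E = 10+8 = 18
ES_F = max(EF_A=8, EF_B=5) = 8; EF_F = 8+14 = 22
ES_G = 5; EF_G = 5+10 = 15
ES_H = max(EF_B=5, EF_D=15, EF_E=18, EF_F=22, EF_G=15) = 22; EF_H = 22+15 = 37
Expected project duration μ = 37 hours. Critical path: A → F → H.

Backward pass:
LF_H = 37; LS_H = 37−15 = 22
LF_G = LS_H = 22; LS_G = 22−10 = 12
LF_F = LS_H = 22; LS_F = 22−14 = 8
LF_E = LS_H = 22; LS_E = 22−8 = 14
LF_D = LS_H = 22; LS_D = 22−7 = 15
LF_C = LS_E = 14; LS_C = 14−10 = 4
LF_B = min(LS_D=15, LS_F=8, LS_G=12, LS_H=22) = 8; LS_B = 8−5 = 3
LF_A = min(LS_D=15, LS_E=14, LS_F=8) = 8; LS_A = 8−8 = 0
Slack_C = LS_C − ES_C = 4 − 0 = 4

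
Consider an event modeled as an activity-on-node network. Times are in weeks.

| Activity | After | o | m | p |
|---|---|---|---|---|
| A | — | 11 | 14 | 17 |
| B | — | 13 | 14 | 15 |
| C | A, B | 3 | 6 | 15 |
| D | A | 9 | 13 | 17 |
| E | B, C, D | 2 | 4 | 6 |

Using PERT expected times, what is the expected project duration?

31 weeks

te_A = (11 + 4·14 + 17)/6 = 84/6 = 14
te_B = (13 + 4·14 + 15)/6 = 84/6 = 14
te_C = (3 + 4·6 + 15)/6 = 42/6 = 7
te_D = (9 + 4·13 + 17)/6 = 78/6 = 13
te_E = (2 + 4·4 + 6)/6 = 24/6 = 4

Forward pass:
ES_A = 0; EF_A = 14
ES_B = 0; EF_B = 14
ES_C = max(EF_A=14, EF_B=14) = 14; EF_C = 14+7 = 21
ES_D = 14; EF_D = 14+13 = 27
ES_E = max(EF_B=14, EF_C=21, EF_D=27) = 27; EF_E = 27+4 = 31
Expected project duration μ = 31 weeks. Critical path: A → D → E.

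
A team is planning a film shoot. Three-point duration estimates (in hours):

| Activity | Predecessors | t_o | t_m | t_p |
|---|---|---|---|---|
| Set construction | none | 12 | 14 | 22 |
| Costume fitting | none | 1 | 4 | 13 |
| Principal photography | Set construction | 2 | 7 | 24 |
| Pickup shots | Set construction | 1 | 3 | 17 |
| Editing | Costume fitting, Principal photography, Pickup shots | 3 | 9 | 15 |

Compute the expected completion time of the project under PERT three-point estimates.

te_Set construction = (12 + 4·14 + 22)/6 = 90/6 = 15
te_Costume fitting = (1 + 4·4 + 13)/6 = 30/6 = 5
te_Principal photography = (2 + 4·7 + 24)/6 = 54/6 = 9
te_Pickup shots = (1 + 4·3 + 17)/6 = 30/6 = 5
te_Editing = (3 + 4·9 + 15)/6 = 54/6 = 9

Forward pass:
ES_Set construction = 0; EF_Set construction = 15
ES_Costume fitting = 0; EF_Costume fitting = 5
ES_Principal photography = 15; EF_Principal photography = 15+9 = 24
ES_Pickup shots = 15; EF_Pickup shots = 15+5 = 20
ES_Editing = max(EF_Costume fitting=5, EF_Principal photography=24, EF_Pickup shots=20) = 24; EF_Editing = 24+9 = 33
Expected project duration μ = 33 hours. Critical path: Set construction → Principal photography → Editing.

33 hours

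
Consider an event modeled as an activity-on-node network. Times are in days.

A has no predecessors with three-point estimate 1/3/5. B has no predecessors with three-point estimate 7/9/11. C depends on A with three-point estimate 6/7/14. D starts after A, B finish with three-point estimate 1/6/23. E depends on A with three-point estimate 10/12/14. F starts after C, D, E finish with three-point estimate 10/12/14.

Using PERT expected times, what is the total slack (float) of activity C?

6 days

te_A = (1 + 4·3 + 5)/6 = 18/6 = 3
te_B = (7 + 4·9 + 11)/6 = 54/6 = 9
te_C = (6 + 4·7 + 14)/6 = 48/6 = 8
te_D = (1 + 4·6 + 23)/6 = 48/6 = 8
te_E = (10 + 4·12 + 14)/6 = 72/6 = 12
te_F = (10 + 4·12 + 14)/6 = 72/6 = 12

Forward pass:
ES_A = 0; EF_A = 3
ES_B = 0; EF_B = 9
ES_C = 3; EF_C = 3+8 = 11
ES_D = max(EF_A=3, EF_B=9) = 9; EF_D = 9+8 = 17
ES_E = 3; EF_E = 3+12 = 15
ES_F = max(EF_C=11, EF_D=17, EF_E=15) = 17; EF_F = 17+12 = 29
Expected project duration μ = 29 days. Critical path: B → D → F.

Backward pass:
LF_F = 29; LS_F = 29−12 = 17
LF_E = LS_F = 17; LS_E = 17−12 = 5
LF_D = LS_F = 17; LS_D = 17−8 = 9
LF_C = LS_F = 17; LS_C = 17−8 = 9
LF_B = LS_D = 9; LS_B = 9−9 = 0
LF_A = min(LS_C=9, LS_D=9, LS_E=5) = 5; LS_A = 5−3 = 2
Slack_C = LS_C − ES_C = 9 − 3 = 6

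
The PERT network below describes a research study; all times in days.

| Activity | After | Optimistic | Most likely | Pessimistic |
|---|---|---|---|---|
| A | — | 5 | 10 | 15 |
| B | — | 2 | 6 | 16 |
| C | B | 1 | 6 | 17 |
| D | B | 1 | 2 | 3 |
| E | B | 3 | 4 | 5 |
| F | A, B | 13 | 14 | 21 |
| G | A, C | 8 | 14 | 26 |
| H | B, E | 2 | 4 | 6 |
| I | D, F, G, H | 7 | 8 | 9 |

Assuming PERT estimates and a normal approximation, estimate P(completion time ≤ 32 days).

0.141

te_A = (5 + 4·10 + 15)/6 = 60/6 = 10; σ²_A = ((15−5)/6)² = 2.778
te_B = (2 + 4·6 + 16)/6 = 42/6 = 7; σ²_B = ((16−2)/6)² = 5.444
te_C = (1 + 4·6 + 17)/6 = 42/6 = 7; σ²_C = ((17−1)/6)² = 7.111
te_D = (1 + 4·2 + 3)/6 = 12/6 = 2; σ²_D = ((3−1)/6)² = 0.111
te_E = (3 + 4·4 + 5)/6 = 24/6 = 4; σ²_E = ((5−3)/6)² = 0.111
te_F = (13 + 4·14 + 21)/6 = 90/6 = 15; σ²_F = ((21−13)/6)² = 1.778
te_G = (8 + 4·14 + 26)/6 = 90/6 = 15; σ²_G = ((26−8)/6)² = 9.000
te_H = (2 + 4·4 + 6)/6 = 24/6 = 4; σ²_H = ((6−2)/6)² = 0.444
te_I = (7 + 4·8 + 9)/6 = 48/6 = 8; σ²_I = ((9−7)/6)² = 0.111

Forward pass:
ES_A = 0; EF_A = 10
ES_B = 0; EF_B = 7
ES_C = 7; EF_C = 7+7 = 14
ES_D = 7; EF_D = 7+2 = 9
ES_E = 7; EF_E = 7+4 = 11
ES_F = max(EF_A=10, EF_B=7) = 10; EF_F = 10+15 = 25
ES_G = max(EF_A=10, EF_C=14) = 14; EF_G = 14+15 = 29
ES_H = max(EF_B=7, EF_E=11) = 11; EF_H = 11+4 = 15
ES_I = max(EF_D=9, EF_F=25, EF_G=29, EF_H=15) = 29; EF_I = 29+8 = 37
Expected project duration μ = 37 days. Critical path: B → C → G → I.

Variance along critical path = 5.444 + 7.111 + 9.000 + 0.111 = 21.667; σ = √21.667 = 4.655 days.
Z = (32 − 37) / 4.655 = -1.074
P(T ≤ 32) = Φ(-1.074) ≈ 0.141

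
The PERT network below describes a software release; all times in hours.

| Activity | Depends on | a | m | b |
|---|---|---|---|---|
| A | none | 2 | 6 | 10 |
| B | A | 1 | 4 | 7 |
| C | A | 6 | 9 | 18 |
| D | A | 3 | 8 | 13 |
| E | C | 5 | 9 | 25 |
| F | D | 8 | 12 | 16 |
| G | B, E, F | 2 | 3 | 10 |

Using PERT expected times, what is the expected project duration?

31 hours

te_A = (2 + 4·6 + 10)/6 = 36/6 = 6
te_B = (1 + 4·4 + 7)/6 = 24/6 = 4
te_C = (6 + 4·9 + 18)/6 = 60/6 = 10
te_D = (3 + 4·8 + 13)/6 = 48/6 = 8
te_E = (5 + 4·9 + 25)/6 = 66/6 = 11
te_F = (8 + 4·12 + 16)/6 = 72/6 = 12
te_G = (2 + 4·3 + 10)/6 = 24/6 = 4

Forward pass:
ES_A = 0; EF_A = 6
ES_B = 6; EF_B = 6+4 = 10
ES_C = 6; EF_C = 6+10 = 16
ES_D = 6; EF_D = 6+8 = 14
ES_E = 16; EF_E = 16+11 = 27
ES_F = 14; EF_F = 14+12 = 26
ES_G = max(EF_B=10, EF_E=27, EF_F=26) = 27; EF_G = 27+4 = 31
Expected project duration μ = 31 hours. Critical path: A → C → E → G.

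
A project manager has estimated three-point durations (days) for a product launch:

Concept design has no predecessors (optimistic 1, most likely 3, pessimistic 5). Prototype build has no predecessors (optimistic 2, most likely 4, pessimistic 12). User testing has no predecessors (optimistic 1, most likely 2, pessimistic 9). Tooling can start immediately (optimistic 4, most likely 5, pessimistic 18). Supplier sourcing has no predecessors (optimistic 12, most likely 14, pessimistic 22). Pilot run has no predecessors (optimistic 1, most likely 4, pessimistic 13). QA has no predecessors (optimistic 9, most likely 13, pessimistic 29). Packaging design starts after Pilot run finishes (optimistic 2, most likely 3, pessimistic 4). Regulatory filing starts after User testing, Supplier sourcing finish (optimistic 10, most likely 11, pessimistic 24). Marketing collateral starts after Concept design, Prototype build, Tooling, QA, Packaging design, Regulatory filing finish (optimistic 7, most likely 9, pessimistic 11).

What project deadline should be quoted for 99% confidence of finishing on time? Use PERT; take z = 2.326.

43.8 days

te_Concept design = (1 + 4·3 + 5)/6 = 18/6 = 3; σ²_Concept design = ((5−1)/6)² = 0.444
te_Prototype build = (2 + 4·4 + 12)/6 = 30/6 = 5; σ²_Prototype build = ((12−2)/6)² = 2.778
te_User testing = (1 + 4·2 + 9)/6 = 18/6 = 3; σ²_User testing = ((9−1)/6)² = 1.778
te_Tooling = (4 + 4·5 + 18)/6 = 42/6 = 7; σ²_Tooling = ((18−4)/6)² = 5.444
te_Supplier sourcing = (12 + 4·14 + 22)/6 = 90/6 = 15; σ²_Supplier sourcing = ((22−12)/6)² = 2.778
te_Pilot run = (1 + 4·4 + 13)/6 = 30/6 = 5; σ²_Pilot run = ((13−1)/6)² = 4.000
te_QA = (9 + 4·13 + 29)/6 = 90/6 = 15; σ²_QA = ((29−9)/6)² = 11.111
te_Packaging design = (2 + 4·3 + 4)/6 = 18/6 = 3; σ²_Packaging design = ((4−2)/6)² = 0.111
te_Regulatory filing = (10 + 4·11 + 24)/6 = 78/6 = 13; σ²_Regulatory filing = ((24−10)/6)² = 5.444
te_Marketing collateral = (7 + 4·9 + 11)/6 = 54/6 = 9; σ²_Marketing collateral = ((11−7)/6)² = 0.444

Forward pass:
ES_Concept design = 0; EF_Concept design = 3
ES_Prototype build = 0; EF_Prototype build = 5
ES_User testing = 0; EF_User testing = 3
ES_Tooling = 0; EF_Tooling = 7
ES_Supplier sourcing = 0; EF_Supplier sourcing = 15
ES_Pilot run = 0; EF_Pilot run = 5
ES_QA = 0; EF_QA = 15
ES_Packaging design = 5; EF_Packaging design = 5+3 = 8
ES_Regulatory filing = max(EF_User testing=3, EF_Supplier sourcing=15) = 15; EF_Regulatory filing = 15+13 = 28
ES_Marketing collateral = max(EF_Concept design=3, EF_Prototype build=5, EF_Tooling=7, EF_QA=15, EF_Packaging design=8, EF_Regulatory filing=28) = 28; EF_Marketing collateral = 28+9 = 37
Expected project duration μ = 37 days. Critical path: Supplier sourcing → Regulatory filing → Marketing collateral.

Variance along critical path = 2.778 + 5.444 + 0.444 = 8.667; σ = 2.944 days.
D = μ + z·σ = 37 + 2.326·2.944 = 43.8 days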